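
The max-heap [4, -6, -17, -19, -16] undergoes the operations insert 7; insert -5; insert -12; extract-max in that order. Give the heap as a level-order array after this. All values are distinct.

[4, -6, -5, -12, -16, -17, -19]

insert 7:
  append 7 at index 5 → [4, -6, -17, -19, -16, 7]
  7 > parent -17 at index 2, swap → [4, -6, 7, -19, -16, -17]
  7 > parent 4 at index 0, swap → [7, -6, 4, -19, -16, -17]
insert -5:
  append -5 at index 6 → [7, -6, 4, -19, -16, -17, -5] (no swap needed)
insert -12:
  append -12 at index 7 → [7, -6, 4, -19, -16, -17, -5, -12]
  -12 > parent -19 at index 3, swap → [7, -6, 4, -12, -16, -17, -5, -19]
extract-max → returns 7:
  remove root 7; move last element -19 to root → [-19, -6, 4, -12, -16, -17, -5]
  -19 vs larger child 4 at index 2, swap → [4, -6, -19, -12, -16, -17, -5]
  -19 vs larger child -5 at index 6, swap → [4, -6, -5, -12, -16, -17, -19]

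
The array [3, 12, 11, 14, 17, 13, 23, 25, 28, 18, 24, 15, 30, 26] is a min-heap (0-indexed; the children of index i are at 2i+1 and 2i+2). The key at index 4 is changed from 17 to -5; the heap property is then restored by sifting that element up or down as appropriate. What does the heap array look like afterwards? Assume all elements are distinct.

set index 4 from 17 to -5 → [3, 12, 11, 14, -5, 13, 23, 25, 28, 18, 24, 15, 30, 26]
-5 < parent 12 at index 1, swap → [3, -5, 11, 14, 12, 13, 23, 25, 28, 18, 24, 15, 30, 26]
-5 < parent 3 at index 0, swap → [-5, 3, 11, 14, 12, 13, 23, 25, 28, 18, 24, 15, 30, 26]

[-5, 3, 11, 14, 12, 13, 23, 25, 28, 18, 24, 15, 30, 26]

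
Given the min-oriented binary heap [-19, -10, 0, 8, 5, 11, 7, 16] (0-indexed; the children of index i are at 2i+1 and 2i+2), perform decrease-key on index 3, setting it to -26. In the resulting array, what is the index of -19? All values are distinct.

set index 3 from 8 to -26 → [-19, -10, 0, -26, 5, 11, 7, 16]
-26 < parent -10 at index 1, swap → [-19, -26, 0, -10, 5, 11, 7, 16]
-26 < parent -19 at index 0, swap → [-26, -19, 0, -10, 5, 11, 7, 16]
resulting array: [-26, -19, 0, -10, 5, 11, 7, 16]

1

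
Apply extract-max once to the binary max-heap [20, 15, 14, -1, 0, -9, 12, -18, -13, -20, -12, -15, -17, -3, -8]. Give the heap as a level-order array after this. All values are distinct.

remove root 20; move last element -8 to root → [-8, 15, 14, -1, 0, -9, 12, -18, -13, -20, -12, -15, -17, -3]
-8 vs larger child 15 at index 1, swap → [15, -8, 14, -1, 0, -9, 12, -18, -13, -20, -12, -15, -17, -3]
-8 vs larger child 0 at index 4, swap → [15, 0, 14, -1, -8, -9, 12, -18, -13, -20, -12, -15, -17, -3]

[15, 0, 14, -1, -8, -9, 12, -18, -13, -20, -12, -15, -17, -3]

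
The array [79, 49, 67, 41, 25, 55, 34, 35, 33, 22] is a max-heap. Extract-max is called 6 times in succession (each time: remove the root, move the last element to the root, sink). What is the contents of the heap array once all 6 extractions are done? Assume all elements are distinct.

[34, 33, 25, 22]

extract-max #1 returns 79:
  remove root 79; move last element 22 to root → [22, 49, 67, 41, 25, 55, 34, 35, 33]
  22 vs larger child 67 at index 2, swap → [67, 49, 22, 41, 25, 55, 34, 35, 33]
  22 vs larger child 55 at index 5, swap → [67, 49, 55, 41, 25, 22, 34, 35, 33]
extract-max #2 returns 67:
  remove root 67; move last element 33 to root → [33, 49, 55, 41, 25, 22, 34, 35]
  33 vs larger child 55 at index 2, swap → [55, 49, 33, 41, 25, 22, 34, 35]
  33 vs larger child 34 at index 6, swap → [55, 49, 34, 41, 25, 22, 33, 35]
extract-max #3 returns 55:
  remove root 55; move last element 35 to root → [35, 49, 34, 41, 25, 22, 33]
  35 vs larger child 49 at index 1, swap → [49, 35, 34, 41, 25, 22, 33]
  35 vs larger child 41 at index 3, swap → [49, 41, 34, 35, 25, 22, 33]
extract-max #4 returns 49:
  remove root 49; move last element 33 to root → [33, 41, 34, 35, 25, 22]
  33 vs larger child 41 at index 1, swap → [41, 33, 34, 35, 25, 22]
  33 vs larger child 35 at index 3, swap → [41, 35, 34, 33, 25, 22]
extract-max #5 returns 41:
  remove root 41; move last element 22 to root → [22, 35, 34, 33, 25]
  22 vs larger child 35 at index 1, swap → [35, 22, 34, 33, 25]
  22 vs larger child 33 at index 3, swap → [35, 33, 34, 22, 25]
extract-max #6 returns 35:
  remove root 35; move last element 25 to root → [25, 33, 34, 22]
  25 vs larger child 34 at index 2, swap → [34, 33, 25, 22]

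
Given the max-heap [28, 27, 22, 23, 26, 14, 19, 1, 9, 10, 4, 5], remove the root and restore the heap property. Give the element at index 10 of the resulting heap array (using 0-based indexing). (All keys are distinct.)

4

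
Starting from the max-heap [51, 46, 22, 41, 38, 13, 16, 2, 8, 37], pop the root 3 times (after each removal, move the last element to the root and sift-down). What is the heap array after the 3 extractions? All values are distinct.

extract-max #1 returns 51:
  remove root 51; move last element 37 to root → [37, 46, 22, 41, 38, 13, 16, 2, 8]
  37 vs larger child 46 at index 1, swap → [46, 37, 22, 41, 38, 13, 16, 2, 8]
  37 vs larger child 41 at index 3, swap → [46, 41, 22, 37, 38, 13, 16, 2, 8]
extract-max #2 returns 46:
  remove root 46; move last element 8 to root → [8, 41, 22, 37, 38, 13, 16, 2]
  8 vs larger child 41 at index 1, swap → [41, 8, 22, 37, 38, 13, 16, 2]
  8 vs larger child 38 at index 4, swap → [41, 38, 22, 37, 8, 13, 16, 2]
extract-max #3 returns 41:
  remove root 41; move last element 2 to root → [2, 38, 22, 37, 8, 13, 16]
  2 vs larger child 38 at index 1, swap → [38, 2, 22, 37, 8, 13, 16]
  2 vs larger child 37 at index 3, swap → [38, 37, 22, 2, 8, 13, 16]

[38, 37, 22, 2, 8, 13, 16]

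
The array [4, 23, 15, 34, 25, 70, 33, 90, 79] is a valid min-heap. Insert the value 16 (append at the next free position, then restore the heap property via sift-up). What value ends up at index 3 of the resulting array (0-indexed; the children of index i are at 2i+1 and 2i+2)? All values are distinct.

append 16 at index 9 → [4, 23, 15, 34, 25, 70, 33, 90, 79, 16]
16 < parent 25 at index 4, swap → [4, 23, 15, 34, 16, 70, 33, 90, 79, 25]
16 < parent 23 at index 1, swap → [4, 16, 15, 34, 23, 70, 33, 90, 79, 25]
resulting array: [4, 16, 15, 34, 23, 70, 33, 90, 79, 25]

34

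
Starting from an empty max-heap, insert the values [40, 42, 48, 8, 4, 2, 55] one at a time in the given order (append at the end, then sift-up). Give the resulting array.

[55, 40, 48, 8, 4, 2, 42]

Insert 40:
  append 40 at index 0 → [40] (no swap needed)
Insert 42:
  append 42 at index 1 → [40, 42]
  42 > parent 40 at index 0, swap → [42, 40]
Insert 48:
  append 48 at index 2 → [42, 40, 48]
  48 > parent 42 at index 0, swap → [48, 40, 42]
Insert 8:
  append 8 at index 3 → [48, 40, 42, 8] (no swap needed)
Insert 4:
  append 4 at index 4 → [48, 40, 42, 8, 4] (no swap needed)
Insert 2:
  append 2 at index 5 → [48, 40, 42, 8, 4, 2] (no swap needed)
Insert 55:
  append 55 at index 6 → [48, 40, 42, 8, 4, 2, 55]
  55 > parent 42 at index 2, swap → [48, 40, 55, 8, 4, 2, 42]
  55 > parent 48 at index 0, swap → [55, 40, 48, 8, 4, 2, 42]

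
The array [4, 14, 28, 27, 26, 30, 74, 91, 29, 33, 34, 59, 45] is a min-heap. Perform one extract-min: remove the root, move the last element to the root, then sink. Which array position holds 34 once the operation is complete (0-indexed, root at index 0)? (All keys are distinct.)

10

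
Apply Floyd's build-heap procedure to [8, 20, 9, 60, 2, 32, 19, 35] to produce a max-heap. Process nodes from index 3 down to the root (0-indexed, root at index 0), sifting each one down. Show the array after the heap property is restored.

[60, 35, 32, 20, 2, 9, 19, 8]

sift down from index 3: already satisfies heap property
sift down from index 2:
  9 vs larger child 32 at index 5, swap → [8, 20, 32, 60, 2, 9, 19, 35]
sift down from index 1:
  20 vs larger child 60 at index 3, swap → [8, 60, 32, 20, 2, 9, 19, 35]
  20 vs only child 35 at index 7, swap → [8, 60, 32, 35, 2, 9, 19, 20]
sift down from index 0:
  8 vs larger child 60 at index 1, swap → [60, 8, 32, 35, 2, 9, 19, 20]
  8 vs larger child 35 at index 3, swap → [60, 35, 32, 8, 2, 9, 19, 20]
  8 vs only child 20 at index 7, swap → [60, 35, 32, 20, 2, 9, 19, 8]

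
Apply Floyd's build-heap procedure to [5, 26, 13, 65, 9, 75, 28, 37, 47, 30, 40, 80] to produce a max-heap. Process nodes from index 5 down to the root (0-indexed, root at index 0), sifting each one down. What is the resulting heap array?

[80, 65, 75, 47, 40, 13, 28, 37, 26, 30, 9, 5]

sift down from index 5:
  75 vs only child 80 at index 11, swap → [5, 26, 13, 65, 9, 80, 28, 37, 47, 30, 40, 75]
sift down from index 4:
  9 vs larger child 40 at index 10, swap → [5, 26, 13, 65, 40, 80, 28, 37, 47, 30, 9, 75]
sift down from index 3: already satisfies heap property
sift down from index 2:
  13 vs larger child 80 at index 5, swap → [5, 26, 80, 65, 40, 13, 28, 37, 47, 30, 9, 75]
  13 vs only child 75 at index 11, swap → [5, 26, 80, 65, 40, 75, 28, 37, 47, 30, 9, 13]
sift down from index 1:
  26 vs larger child 65 at index 3, swap → [5, 65, 80, 26, 40, 75, 28, 37, 47, 30, 9, 13]
  26 vs larger child 47 at index 8, swap → [5, 65, 80, 47, 40, 75, 28, 37, 26, 30, 9, 13]
sift down from index 0:
  5 vs larger child 80 at index 2, swap → [80, 65, 5, 47, 40, 75, 28, 37, 26, 30, 9, 13]
  5 vs larger child 75 at index 5, swap → [80, 65, 75, 47, 40, 5, 28, 37, 26, 30, 9, 13]
  5 vs only child 13 at index 11, swap → [80, 65, 75, 47, 40, 13, 28, 37, 26, 30, 9, 5]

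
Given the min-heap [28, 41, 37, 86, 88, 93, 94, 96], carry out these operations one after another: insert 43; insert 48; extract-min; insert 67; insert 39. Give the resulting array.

insert 43:
  append 43 at index 8 → [28, 41, 37, 86, 88, 93, 94, 96, 43]
  43 < parent 86 at index 3, swap → [28, 41, 37, 43, 88, 93, 94, 96, 86]
insert 48:
  append 48 at index 9 → [28, 41, 37, 43, 88, 93, 94, 96, 86, 48]
  48 < parent 88 at index 4, swap → [28, 41, 37, 43, 48, 93, 94, 96, 86, 88]
extract-min → returns 28:
  remove root 28; move last element 88 to root → [88, 41, 37, 43, 48, 93, 94, 96, 86]
  88 vs smaller child 37 at index 2, swap → [37, 41, 88, 43, 48, 93, 94, 96, 86]
insert 67:
  append 67 at index 9 → [37, 41, 88, 43, 48, 93, 94, 96, 86, 67] (no swap needed)
insert 39:
  append 39 at index 10 → [37, 41, 88, 43, 48, 93, 94, 96, 86, 67, 39]
  39 < parent 48 at index 4, swap → [37, 41, 88, 43, 39, 93, 94, 96, 86, 67, 48]
  39 < parent 41 at index 1, swap → [37, 39, 88, 43, 41, 93, 94, 96, 86, 67, 48]

[37, 39, 88, 43, 41, 93, 94, 96, 86, 67, 48]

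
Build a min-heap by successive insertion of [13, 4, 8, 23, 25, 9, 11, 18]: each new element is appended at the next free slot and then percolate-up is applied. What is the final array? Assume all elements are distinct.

Insert 13:
  append 13 at index 0 → [13] (no swap needed)
Insert 4:
  append 4 at index 1 → [13, 4]
  4 < parent 13 at index 0, swap → [4, 13]
Insert 8:
  append 8 at index 2 → [4, 13, 8] (no swap needed)
Insert 23:
  append 23 at index 3 → [4, 13, 8, 23] (no swap needed)
Insert 25:
  append 25 at index 4 → [4, 13, 8, 23, 25] (no swap needed)
Insert 9:
  append 9 at index 5 → [4, 13, 8, 23, 25, 9] (no swap needed)
Insert 11:
  append 11 at index 6 → [4, 13, 8, 23, 25, 9, 11] (no swap needed)
Insert 18:
  append 18 at index 7 → [4, 13, 8, 23, 25, 9, 11, 18]
  18 < parent 23 at index 3, swap → [4, 13, 8, 18, 25, 9, 11, 23]

[4, 13, 8, 18, 25, 9, 11, 23]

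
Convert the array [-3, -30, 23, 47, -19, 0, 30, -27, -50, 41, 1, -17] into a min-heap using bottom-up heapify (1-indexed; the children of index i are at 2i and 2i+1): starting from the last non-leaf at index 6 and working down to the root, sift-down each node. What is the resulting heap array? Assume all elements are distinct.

[-50, -30, -17, -27, -19, 0, 30, -3, 47, 41, 1, 23]

sift down from index 6:
  0 vs only child -17 at index 12, swap → [-3, -30, 23, 47, -19, -17, 30, -27, -50, 41, 1, 0]
sift down from index 5: already satisfies heap property
sift down from index 4:
  47 vs smaller child -50 at index 9, swap → [-3, -30, 23, -50, -19, -17, 30, -27, 47, 41, 1, 0]
sift down from index 3:
  23 vs smaller child -17 at index 6, swap → [-3, -30, -17, -50, -19, 23, 30, -27, 47, 41, 1, 0]
  23 vs only child 0 at index 12, swap → [-3, -30, -17, -50, -19, 0, 30, -27, 47, 41, 1, 23]
sift down from index 2:
  -30 vs smaller child -50 at index 4, swap → [-3, -50, -17, -30, -19, 0, 30, -27, 47, 41, 1, 23]
sift down from index 1:
  -3 vs smaller child -50 at index 2, swap → [-50, -3, -17, -30, -19, 0, 30, -27, 47, 41, 1, 23]
  -3 vs smaller child -30 at index 4, swap → [-50, -30, -17, -3, -19, 0, 30, -27, 47, 41, 1, 23]
  -3 vs smaller child -27 at index 8, swap → [-50, -30, -17, -27, -19, 0, 30, -3, 47, 41, 1, 23]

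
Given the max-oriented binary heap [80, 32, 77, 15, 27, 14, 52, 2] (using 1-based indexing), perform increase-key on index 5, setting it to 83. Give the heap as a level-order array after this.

[83, 80, 77, 15, 32, 14, 52, 2]

set index 5 from 27 to 83 → [80, 32, 77, 15, 83, 14, 52, 2]
83 > parent 32 at index 2, swap → [80, 83, 77, 15, 32, 14, 52, 2]
83 > parent 80 at index 1, swap → [83, 80, 77, 15, 32, 14, 52, 2]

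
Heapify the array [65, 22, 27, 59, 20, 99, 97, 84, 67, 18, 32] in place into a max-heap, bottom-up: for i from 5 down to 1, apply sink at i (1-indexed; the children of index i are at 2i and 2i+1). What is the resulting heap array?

[99, 84, 97, 67, 32, 27, 65, 59, 22, 18, 20]

sift down from index 5:
  20 vs larger child 32 at index 11, swap → [65, 22, 27, 59, 32, 99, 97, 84, 67, 18, 20]
sift down from index 4:
  59 vs larger child 84 at index 8, swap → [65, 22, 27, 84, 32, 99, 97, 59, 67, 18, 20]
sift down from index 3:
  27 vs larger child 99 at index 6, swap → [65, 22, 99, 84, 32, 27, 97, 59, 67, 18, 20]
sift down from index 2:
  22 vs larger child 84 at index 4, swap → [65, 84, 99, 22, 32, 27, 97, 59, 67, 18, 20]
  22 vs larger child 67 at index 9, swap → [65, 84, 99, 67, 32, 27, 97, 59, 22, 18, 20]
sift down from index 1:
  65 vs larger child 99 at index 3, swap → [99, 84, 65, 67, 32, 27, 97, 59, 22, 18, 20]
  65 vs larger child 97 at index 7, swap → [99, 84, 97, 67, 32, 27, 65, 59, 22, 18, 20]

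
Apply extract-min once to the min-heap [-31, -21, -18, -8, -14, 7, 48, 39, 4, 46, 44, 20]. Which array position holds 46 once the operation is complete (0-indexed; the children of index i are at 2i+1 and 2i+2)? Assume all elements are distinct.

9

remove root -31; move last element 20 to root → [20, -21, -18, -8, -14, 7, 48, 39, 4, 46, 44]
20 vs smaller child -21 at index 1, swap → [-21, 20, -18, -8, -14, 7, 48, 39, 4, 46, 44]
20 vs smaller child -14 at index 4, swap → [-21, -14, -18, -8, 20, 7, 48, 39, 4, 46, 44]
resulting array: [-21, -14, -18, -8, 20, 7, 48, 39, 4, 46, 44]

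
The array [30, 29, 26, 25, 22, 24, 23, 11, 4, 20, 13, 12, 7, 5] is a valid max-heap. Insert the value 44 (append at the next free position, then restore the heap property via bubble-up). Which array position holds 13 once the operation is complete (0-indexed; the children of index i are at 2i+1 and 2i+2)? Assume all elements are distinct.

10

append 44 at index 14 → [30, 29, 26, 25, 22, 24, 23, 11, 4, 20, 13, 12, 7, 5, 44]
44 > parent 23 at index 6, swap → [30, 29, 26, 25, 22, 24, 44, 11, 4, 20, 13, 12, 7, 5, 23]
44 > parent 26 at index 2, swap → [30, 29, 44, 25, 22, 24, 26, 11, 4, 20, 13, 12, 7, 5, 23]
44 > parent 30 at index 0, swap → [44, 29, 30, 25, 22, 24, 26, 11, 4, 20, 13, 12, 7, 5, 23]
resulting array: [44, 29, 30, 25, 22, 24, 26, 11, 4, 20, 13, 12, 7, 5, 23]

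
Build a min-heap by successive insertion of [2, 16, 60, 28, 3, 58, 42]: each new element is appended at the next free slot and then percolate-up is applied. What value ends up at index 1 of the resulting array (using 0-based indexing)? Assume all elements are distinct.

3

Insert 2:
  append 2 at index 0 → [2] (no swap needed)
Insert 16:
  append 16 at index 1 → [2, 16] (no swap needed)
Insert 60:
  append 60 at index 2 → [2, 16, 60] (no swap needed)
Insert 28:
  append 28 at index 3 → [2, 16, 60, 28] (no swap needed)
Insert 3:
  append 3 at index 4 → [2, 16, 60, 28, 3]
  3 < parent 16 at index 1, swap → [2, 3, 60, 28, 16]
Insert 58:
  append 58 at index 5 → [2, 3, 60, 28, 16, 58]
  58 < parent 60 at index 2, swap → [2, 3, 58, 28, 16, 60]
Insert 42:
  append 42 at index 6 → [2, 3, 58, 28, 16, 60, 42]
  42 < parent 58 at index 2, swap → [2, 3, 42, 28, 16, 60, 58]
resulting array: [2, 3, 42, 28, 16, 60, 58]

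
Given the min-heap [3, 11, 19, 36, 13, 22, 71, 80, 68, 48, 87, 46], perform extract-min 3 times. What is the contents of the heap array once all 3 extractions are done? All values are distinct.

[19, 36, 22, 68, 46, 48, 71, 80, 87]

extract-min #1 returns 3:
  remove root 3; move last element 46 to root → [46, 11, 19, 36, 13, 22, 71, 80, 68, 48, 87]
  46 vs smaller child 11 at index 1, swap → [11, 46, 19, 36, 13, 22, 71, 80, 68, 48, 87]
  46 vs smaller child 13 at index 4, swap → [11, 13, 19, 36, 46, 22, 71, 80, 68, 48, 87]
extract-min #2 returns 11:
  remove root 11; move last element 87 to root → [87, 13, 19, 36, 46, 22, 71, 80, 68, 48]
  87 vs smaller child 13 at index 1, swap → [13, 87, 19, 36, 46, 22, 71, 80, 68, 48]
  87 vs smaller child 36 at index 3, swap → [13, 36, 19, 87, 46, 22, 71, 80, 68, 48]
  87 vs smaller child 68 at index 8, swap → [13, 36, 19, 68, 46, 22, 71, 80, 87, 48]
extract-min #3 returns 13:
  remove root 13; move last element 48 to root → [48, 36, 19, 68, 46, 22, 71, 80, 87]
  48 vs smaller child 19 at index 2, swap → [19, 36, 48, 68, 46, 22, 71, 80, 87]
  48 vs smaller child 22 at index 5, swap → [19, 36, 22, 68, 46, 48, 71, 80, 87]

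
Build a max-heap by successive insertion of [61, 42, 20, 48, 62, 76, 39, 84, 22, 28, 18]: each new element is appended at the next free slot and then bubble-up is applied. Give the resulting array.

[84, 76, 62, 61, 48, 20, 39, 42, 22, 28, 18]

Insert 61:
  append 61 at index 0 → [61] (no swap needed)
Insert 42:
  append 42 at index 1 → [61, 42] (no swap needed)
Insert 20:
  append 20 at index 2 → [61, 42, 20] (no swap needed)
Insert 48:
  append 48 at index 3 → [61, 42, 20, 48]
  48 > parent 42 at index 1, swap → [61, 48, 20, 42]
Insert 62:
  append 62 at index 4 → [61, 48, 20, 42, 62]
  62 > parent 48 at index 1, swap → [61, 62, 20, 42, 48]
  62 > parent 61 at index 0, swap → [62, 61, 20, 42, 48]
Insert 76:
  append 76 at index 5 → [62, 61, 20, 42, 48, 76]
  76 > parent 20 at index 2, swap → [62, 61, 76, 42, 48, 20]
  76 > parent 62 at index 0, swap → [76, 61, 62, 42, 48, 20]
Insert 39:
  append 39 at index 6 → [76, 61, 62, 42, 48, 20, 39] (no swap needed)
Insert 84:
  append 84 at index 7 → [76, 61, 62, 42, 48, 20, 39, 84]
  84 > parent 42 at index 3, swap → [76, 61, 62, 84, 48, 20, 39, 42]
  84 > parent 61 at index 1, swap → [76, 84, 62, 61, 48, 20, 39, 42]
  84 > parent 76 at index 0, swap → [84, 76, 62, 61, 48, 20, 39, 42]
Insert 22:
  append 22 at index 8 → [84, 76, 62, 61, 48, 20, 39, 42, 22] (no swap needed)
Insert 28:
  append 28 at index 9 → [84, 76, 62, 61, 48, 20, 39, 42, 22, 28] (no swap needed)
Insert 18:
  append 18 at index 10 → [84, 76, 62, 61, 48, 20, 39, 42, 22, 28, 18] (no swap needed)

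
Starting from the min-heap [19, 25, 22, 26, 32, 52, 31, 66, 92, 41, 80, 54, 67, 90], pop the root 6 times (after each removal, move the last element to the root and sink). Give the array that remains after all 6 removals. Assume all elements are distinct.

[41, 54, 52, 66, 92, 80, 90, 67]

extract-min #1 returns 19:
  remove root 19; move last element 90 to root → [90, 25, 22, 26, 32, 52, 31, 66, 92, 41, 80, 54, 67]
  90 vs smaller child 22 at index 2, swap → [22, 25, 90, 26, 32, 52, 31, 66, 92, 41, 80, 54, 67]
  90 vs smaller child 31 at index 6, swap → [22, 25, 31, 26, 32, 52, 90, 66, 92, 41, 80, 54, 67]
extract-min #2 returns 22:
  remove root 22; move last element 67 to root → [67, 25, 31, 26, 32, 52, 90, 66, 92, 41, 80, 54]
  67 vs smaller child 25 at index 1, swap → [25, 67, 31, 26, 32, 52, 90, 66, 92, 41, 80, 54]
  67 vs smaller child 26 at index 3, swap → [25, 26, 31, 67, 32, 52, 90, 66, 92, 41, 80, 54]
  67 vs smaller child 66 at index 7, swap → [25, 26, 31, 66, 32, 52, 90, 67, 92, 41, 80, 54]
extract-min #3 returns 25:
  remove root 25; move last element 54 to root → [54, 26, 31, 66, 32, 52, 90, 67, 92, 41, 80]
  54 vs smaller child 26 at index 1, swap → [26, 54, 31, 66, 32, 52, 90, 67, 92, 41, 80]
  54 vs smaller child 32 at index 4, swap → [26, 32, 31, 66, 54, 52, 90, 67, 92, 41, 80]
  54 vs smaller child 41 at index 9, swap → [26, 32, 31, 66, 41, 52, 90, 67, 92, 54, 80]
extract-min #4 returns 26:
  remove root 26; move last element 80 to root → [80, 32, 31, 66, 41, 52, 90, 67, 92, 54]
  80 vs smaller child 31 at index 2, swap → [31, 32, 80, 66, 41, 52, 90, 67, 92, 54]
  80 vs smaller child 52 at index 5, swap → [31, 32, 52, 66, 41, 80, 90, 67, 92, 54]
extract-min #5 returns 31:
  remove root 31; move last element 54 to root → [54, 32, 52, 66, 41, 80, 90, 67, 92]
  54 vs smaller child 32 at index 1, swap → [32, 54, 52, 66, 41, 80, 90, 67, 92]
  54 vs smaller child 41 at index 4, swap → [32, 41, 52, 66, 54, 80, 90, 67, 92]
extract-min #6 returns 32:
  remove root 32; move last element 92 to root → [92, 41, 52, 66, 54, 80, 90, 67]
  92 vs smaller child 41 at index 1, swap → [41, 92, 52, 66, 54, 80, 90, 67]
  92 vs smaller child 54 at index 4, swap → [41, 54, 52, 66, 92, 80, 90, 67]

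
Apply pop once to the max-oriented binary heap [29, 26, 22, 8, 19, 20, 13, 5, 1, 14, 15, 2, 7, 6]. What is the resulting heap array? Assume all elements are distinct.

[26, 19, 22, 8, 15, 20, 13, 5, 1, 14, 6, 2, 7]

remove root 29; move last element 6 to root → [6, 26, 22, 8, 19, 20, 13, 5, 1, 14, 15, 2, 7]
6 vs larger child 26 at index 1, swap → [26, 6, 22, 8, 19, 20, 13, 5, 1, 14, 15, 2, 7]
6 vs larger child 19 at index 4, swap → [26, 19, 22, 8, 6, 20, 13, 5, 1, 14, 15, 2, 7]
6 vs larger child 15 at index 10, swap → [26, 19, 22, 8, 15, 20, 13, 5, 1, 14, 6, 2, 7]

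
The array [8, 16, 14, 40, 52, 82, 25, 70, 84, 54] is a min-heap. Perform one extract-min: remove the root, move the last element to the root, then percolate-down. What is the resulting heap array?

remove root 8; move last element 54 to root → [54, 16, 14, 40, 52, 82, 25, 70, 84]
54 vs smaller child 14 at index 2, swap → [14, 16, 54, 40, 52, 82, 25, 70, 84]
54 vs smaller child 25 at index 6, swap → [14, 16, 25, 40, 52, 82, 54, 70, 84]

[14, 16, 25, 40, 52, 82, 54, 70, 84]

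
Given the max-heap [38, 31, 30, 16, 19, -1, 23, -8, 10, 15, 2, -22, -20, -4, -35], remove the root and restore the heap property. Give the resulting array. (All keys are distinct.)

remove root 38; move last element -35 to root → [-35, 31, 30, 16, 19, -1, 23, -8, 10, 15, 2, -22, -20, -4]
-35 vs larger child 31 at index 1, swap → [31, -35, 30, 16, 19, -1, 23, -8, 10, 15, 2, -22, -20, -4]
-35 vs larger child 19 at index 4, swap → [31, 19, 30, 16, -35, -1, 23, -8, 10, 15, 2, -22, -20, -4]
-35 vs larger child 15 at index 9, swap → [31, 19, 30, 16, 15, -1, 23, -8, 10, -35, 2, -22, -20, -4]

[31, 19, 30, 16, 15, -1, 23, -8, 10, -35, 2, -22, -20, -4]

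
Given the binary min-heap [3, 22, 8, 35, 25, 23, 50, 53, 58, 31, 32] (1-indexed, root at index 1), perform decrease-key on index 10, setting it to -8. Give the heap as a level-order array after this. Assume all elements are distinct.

[-8, 3, 8, 35, 22, 23, 50, 53, 58, 25, 32]

set index 10 from 31 to -8 → [3, 22, 8, 35, 25, 23, 50, 53, 58, -8, 32]
-8 < parent 25 at index 5, swap → [3, 22, 8, 35, -8, 23, 50, 53, 58, 25, 32]
-8 < parent 22 at index 2, swap → [3, -8, 8, 35, 22, 23, 50, 53, 58, 25, 32]
-8 < parent 3 at index 1, swap → [-8, 3, 8, 35, 22, 23, 50, 53, 58, 25, 32]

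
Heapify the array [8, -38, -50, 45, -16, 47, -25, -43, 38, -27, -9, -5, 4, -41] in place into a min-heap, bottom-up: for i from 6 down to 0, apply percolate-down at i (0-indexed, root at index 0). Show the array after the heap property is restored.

[-50, -43, -41, -38, -27, -5, -25, 45, 38, -16, -9, 47, 4, 8]

sift down from index 6:
  -25 vs only child -41 at index 13, swap → [8, -38, -50, 45, -16, 47, -41, -43, 38, -27, -9, -5, 4, -25]
sift down from index 5:
  47 vs smaller child -5 at index 11, swap → [8, -38, -50, 45, -16, -5, -41, -43, 38, -27, -9, 47, 4, -25]
sift down from index 4:
  -16 vs smaller child -27 at index 9, swap → [8, -38, -50, 45, -27, -5, -41, -43, 38, -16, -9, 47, 4, -25]
sift down from index 3:
  45 vs smaller child -43 at index 7, swap → [8, -38, -50, -43, -27, -5, -41, 45, 38, -16, -9, 47, 4, -25]
sift down from index 2: already satisfies heap property
sift down from index 1:
  -38 vs smaller child -43 at index 3, swap → [8, -43, -50, -38, -27, -5, -41, 45, 38, -16, -9, 47, 4, -25]
sift down from index 0:
  8 vs smaller child -50 at index 2, swap → [-50, -43, 8, -38, -27, -5, -41, 45, 38, -16, -9, 47, 4, -25]
  8 vs smaller child -41 at index 6, swap → [-50, -43, -41, -38, -27, -5, 8, 45, 38, -16, -9, 47, 4, -25]
  8 vs only child -25 at index 13, swap → [-50, -43, -41, -38, -27, -5, -25, 45, 38, -16, -9, 47, 4, 8]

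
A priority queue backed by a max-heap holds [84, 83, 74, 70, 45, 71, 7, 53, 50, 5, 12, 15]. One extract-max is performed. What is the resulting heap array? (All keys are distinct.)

remove root 84; move last element 15 to root → [15, 83, 74, 70, 45, 71, 7, 53, 50, 5, 12]
15 vs larger child 83 at index 1, swap → [83, 15, 74, 70, 45, 71, 7, 53, 50, 5, 12]
15 vs larger child 70 at index 3, swap → [83, 70, 74, 15, 45, 71, 7, 53, 50, 5, 12]
15 vs larger child 53 at index 7, swap → [83, 70, 74, 53, 45, 71, 7, 15, 50, 5, 12]

[83, 70, 74, 53, 45, 71, 7, 15, 50, 5, 12]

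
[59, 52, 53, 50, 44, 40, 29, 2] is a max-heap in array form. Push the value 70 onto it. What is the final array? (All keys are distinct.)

append 70 at index 8 → [59, 52, 53, 50, 44, 40, 29, 2, 70]
70 > parent 50 at index 3, swap → [59, 52, 53, 70, 44, 40, 29, 2, 50]
70 > parent 52 at index 1, swap → [59, 70, 53, 52, 44, 40, 29, 2, 50]
70 > parent 59 at index 0, swap → [70, 59, 53, 52, 44, 40, 29, 2, 50]

[70, 59, 53, 52, 44, 40, 29, 2, 50]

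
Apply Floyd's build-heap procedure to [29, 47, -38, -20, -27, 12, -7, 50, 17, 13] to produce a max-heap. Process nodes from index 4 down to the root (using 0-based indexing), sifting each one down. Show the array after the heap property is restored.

[50, 47, 12, 29, 13, -38, -7, -20, 17, -27]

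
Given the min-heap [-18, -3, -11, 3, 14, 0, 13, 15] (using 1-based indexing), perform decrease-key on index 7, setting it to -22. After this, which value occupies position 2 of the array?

-3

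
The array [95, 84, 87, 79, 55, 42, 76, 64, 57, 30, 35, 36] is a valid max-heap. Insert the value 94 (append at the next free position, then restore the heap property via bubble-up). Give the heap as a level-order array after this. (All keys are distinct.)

append 94 at index 12 → [95, 84, 87, 79, 55, 42, 76, 64, 57, 30, 35, 36, 94]
94 > parent 42 at index 5, swap → [95, 84, 87, 79, 55, 94, 76, 64, 57, 30, 35, 36, 42]
94 > parent 87 at index 2, swap → [95, 84, 94, 79, 55, 87, 76, 64, 57, 30, 35, 36, 42]

[95, 84, 94, 79, 55, 87, 76, 64, 57, 30, 35, 36, 42]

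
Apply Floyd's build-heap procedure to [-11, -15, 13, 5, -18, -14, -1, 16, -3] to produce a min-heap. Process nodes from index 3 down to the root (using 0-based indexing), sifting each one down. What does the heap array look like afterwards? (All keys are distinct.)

[-18, -15, -14, -3, -11, 13, -1, 16, 5]

sift down from index 3:
  5 vs smaller child -3 at index 8, swap → [-11, -15, 13, -3, -18, -14, -1, 16, 5]
sift down from index 2:
  13 vs smaller child -14 at index 5, swap → [-11, -15, -14, -3, -18, 13, -1, 16, 5]
sift down from index 1:
  -15 vs smaller child -18 at index 4, swap → [-11, -18, -14, -3, -15, 13, -1, 16, 5]
sift down from index 0:
  -11 vs smaller child -18 at index 1, swap → [-18, -11, -14, -3, -15, 13, -1, 16, 5]
  -11 vs smaller child -15 at index 4, swap → [-18, -15, -14, -3, -11, 13, -1, 16, 5]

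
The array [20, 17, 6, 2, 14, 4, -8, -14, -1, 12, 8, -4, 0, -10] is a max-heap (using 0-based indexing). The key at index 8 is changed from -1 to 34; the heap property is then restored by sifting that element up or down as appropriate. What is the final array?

[34, 20, 6, 17, 14, 4, -8, -14, 2, 12, 8, -4, 0, -10]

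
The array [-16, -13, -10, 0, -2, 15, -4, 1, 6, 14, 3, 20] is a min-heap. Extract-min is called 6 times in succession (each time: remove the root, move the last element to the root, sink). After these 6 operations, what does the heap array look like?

extract-min #1 returns -16:
  remove root -16; move last element 20 to root → [20, -13, -10, 0, -2, 15, -4, 1, 6, 14, 3]
  20 vs smaller child -13 at index 1, swap → [-13, 20, -10, 0, -2, 15, -4, 1, 6, 14, 3]
  20 vs smaller child -2 at index 4, swap → [-13, -2, -10, 0, 20, 15, -4, 1, 6, 14, 3]
  20 vs smaller child 3 at index 10, swap → [-13, -2, -10, 0, 3, 15, -4, 1, 6, 14, 20]
extract-min #2 returns -13:
  remove root -13; move last element 20 to root → [20, -2, -10, 0, 3, 15, -4, 1, 6, 14]
  20 vs smaller child -10 at index 2, swap → [-10, -2, 20, 0, 3, 15, -4, 1, 6, 14]
  20 vs smaller child -4 at index 6, swap → [-10, -2, -4, 0, 3, 15, 20, 1, 6, 14]
extract-min #3 returns -10:
  remove root -10; move last element 14 to root → [14, -2, -4, 0, 3, 15, 20, 1, 6]
  14 vs smaller child -4 at index 2, swap → [-4, -2, 14, 0, 3, 15, 20, 1, 6]
extract-min #4 returns -4:
  remove root -4; move last element 6 to root → [6, -2, 14, 0, 3, 15, 20, 1]
  6 vs smaller child -2 at index 1, swap → [-2, 6, 14, 0, 3, 15, 20, 1]
  6 vs smaller child 0 at index 3, swap → [-2, 0, 14, 6, 3, 15, 20, 1]
  6 vs only child 1 at index 7, swap → [-2, 0, 14, 1, 3, 15, 20, 6]
extract-min #5 returns -2:
  remove root -2; move last element 6 to root → [6, 0, 14, 1, 3, 15, 20]
  6 vs smaller child 0 at index 1, swap → [0, 6, 14, 1, 3, 15, 20]
  6 vs smaller child 1 at index 3, swap → [0, 1, 14, 6, 3, 15, 20]
extract-min #6 returns 0:
  remove root 0; move last element 20 to root → [20, 1, 14, 6, 3, 15]
  20 vs smaller child 1 at index 1, swap → [1, 20, 14, 6, 3, 15]
  20 vs smaller child 3 at index 4, swap → [1, 3, 14, 6, 20, 15]

[1, 3, 14, 6, 20, 15]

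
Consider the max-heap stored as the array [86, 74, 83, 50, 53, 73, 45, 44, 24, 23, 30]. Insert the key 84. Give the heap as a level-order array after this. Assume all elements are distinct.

[86, 74, 84, 50, 53, 83, 45, 44, 24, 23, 30, 73]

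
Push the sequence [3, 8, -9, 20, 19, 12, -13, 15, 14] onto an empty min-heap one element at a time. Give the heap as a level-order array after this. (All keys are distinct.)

Insert 3:
  append 3 at index 0 → [3] (no swap needed)
Insert 8:
  append 8 at index 1 → [3, 8] (no swap needed)
Insert -9:
  append -9 at index 2 → [3, 8, -9]
  -9 < parent 3 at index 0, swap → [-9, 8, 3]
Insert 20:
  append 20 at index 3 → [-9, 8, 3, 20] (no swap needed)
Insert 19:
  append 19 at index 4 → [-9, 8, 3, 20, 19] (no swap needed)
Insert 12:
  append 12 at index 5 → [-9, 8, 3, 20, 19, 12] (no swap needed)
Insert -13:
  append -13 at index 6 → [-9, 8, 3, 20, 19, 12, -13]
  -13 < parent 3 at index 2, swap → [-9, 8, -13, 20, 19, 12, 3]
  -13 < parent -9 at index 0, swap → [-13, 8, -9, 20, 19, 12, 3]
Insert 15:
  append 15 at index 7 → [-13, 8, -9, 20, 19, 12, 3, 15]
  15 < parent 20 at index 3, swap → [-13, 8, -9, 15, 19, 12, 3, 20]
Insert 14:
  append 14 at index 8 → [-13, 8, -9, 15, 19, 12, 3, 20, 14]
  14 < parent 15 at index 3, swap → [-13, 8, -9, 14, 19, 12, 3, 20, 15]

[-13, 8, -9, 14, 19, 12, 3, 20, 15]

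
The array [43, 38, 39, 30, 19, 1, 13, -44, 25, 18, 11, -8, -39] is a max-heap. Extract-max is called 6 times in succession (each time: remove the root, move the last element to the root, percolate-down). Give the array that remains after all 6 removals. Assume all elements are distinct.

extract-max #1 returns 43:
  remove root 43; move last element -39 to root → [-39, 38, 39, 30, 19, 1, 13, -44, 25, 18, 11, -8]
  -39 vs larger child 39 at index 2, swap → [39, 38, -39, 30, 19, 1, 13, -44, 25, 18, 11, -8]
  -39 vs larger child 13 at index 6, swap → [39, 38, 13, 30, 19, 1, -39, -44, 25, 18, 11, -8]
extract-max #2 returns 39:
  remove root 39; move last element -8 to root → [-8, 38, 13, 30, 19, 1, -39, -44, 25, 18, 11]
  -8 vs larger child 38 at index 1, swap → [38, -8, 13, 30, 19, 1, -39, -44, 25, 18, 11]
  -8 vs larger child 30 at index 3, swap → [38, 30, 13, -8, 19, 1, -39, -44, 25, 18, 11]
  -8 vs larger child 25 at index 8, swap → [38, 30, 13, 25, 19, 1, -39, -44, -8, 18, 11]
extract-max #3 returns 38:
  remove root 38; move last element 11 to root → [11, 30, 13, 25, 19, 1, -39, -44, -8, 18]
  11 vs larger child 30 at index 1, swap → [30, 11, 13, 25, 19, 1, -39, -44, -8, 18]
  11 vs larger child 25 at index 3, swap → [30, 25, 13, 11, 19, 1, -39, -44, -8, 18]
extract-max #4 returns 30:
  remove root 30; move last element 18 to root → [18, 25, 13, 11, 19, 1, -39, -44, -8]
  18 vs larger child 25 at index 1, swap → [25, 18, 13, 11, 19, 1, -39, -44, -8]
  18 vs larger child 19 at index 4, swap → [25, 19, 13, 11, 18, 1, -39, -44, -8]
extract-max #5 returns 25:
  remove root 25; move last element -8 to root → [-8, 19, 13, 11, 18, 1, -39, -44]
  -8 vs larger child 19 at index 1, swap → [19, -8, 13, 11, 18, 1, -39, -44]
  -8 vs larger child 18 at index 4, swap → [19, 18, 13, 11, -8, 1, -39, -44]
extract-max #6 returns 19:
  remove root 19; move last element -44 to root → [-44, 18, 13, 11, -8, 1, -39]
  -44 vs larger child 18 at index 1, swap → [18, -44, 13, 11, -8, 1, -39]
  -44 vs larger child 11 at index 3, swap → [18, 11, 13, -44, -8, 1, -39]

[18, 11, 13, -44, -8, 1, -39]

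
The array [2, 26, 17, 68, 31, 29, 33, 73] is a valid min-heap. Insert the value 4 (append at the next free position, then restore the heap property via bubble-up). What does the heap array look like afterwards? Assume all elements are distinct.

append 4 at index 8 → [2, 26, 17, 68, 31, 29, 33, 73, 4]
4 < parent 68 at index 3, swap → [2, 26, 17, 4, 31, 29, 33, 73, 68]
4 < parent 26 at index 1, swap → [2, 4, 17, 26, 31, 29, 33, 73, 68]

[2, 4, 17, 26, 31, 29, 33, 73, 68]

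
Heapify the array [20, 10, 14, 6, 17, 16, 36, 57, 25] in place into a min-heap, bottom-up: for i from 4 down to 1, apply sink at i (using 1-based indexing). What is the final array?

[6, 10, 14, 20, 17, 16, 36, 57, 25]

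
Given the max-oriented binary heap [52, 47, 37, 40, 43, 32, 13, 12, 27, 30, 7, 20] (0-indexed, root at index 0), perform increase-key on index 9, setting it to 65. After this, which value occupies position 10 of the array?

set index 9 from 30 to 65 → [52, 47, 37, 40, 43, 32, 13, 12, 27, 65, 7, 20]
65 > parent 43 at index 4, swap → [52, 47, 37, 40, 65, 32, 13, 12, 27, 43, 7, 20]
65 > parent 47 at index 1, swap → [52, 65, 37, 40, 47, 32, 13, 12, 27, 43, 7, 20]
65 > parent 52 at index 0, swap → [65, 52, 37, 40, 47, 32, 13, 12, 27, 43, 7, 20]
resulting array: [65, 52, 37, 40, 47, 32, 13, 12, 27, 43, 7, 20]

7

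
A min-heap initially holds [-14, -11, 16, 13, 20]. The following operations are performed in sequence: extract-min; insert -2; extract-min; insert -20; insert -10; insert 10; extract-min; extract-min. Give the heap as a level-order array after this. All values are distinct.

extract-min → returns -14:
  remove root -14; move last element 20 to root → [20, -11, 16, 13]
  20 vs smaller child -11 at index 1, swap → [-11, 20, 16, 13]
  20 vs only child 13 at index 3, swap → [-11, 13, 16, 20]
insert -2:
  append -2 at index 4 → [-11, 13, 16, 20, -2]
  -2 < parent 13 at index 1, swap → [-11, -2, 16, 20, 13]
extract-min → returns -11:
  remove root -11; move last element 13 to root → [13, -2, 16, 20]
  13 vs smaller child -2 at index 1, swap → [-2, 13, 16, 20]
insert -20:
  append -20 at index 4 → [-2, 13, 16, 20, -20]
  -20 < parent 13 at index 1, swap → [-2, -20, 16, 20, 13]
  -20 < parent -2 at index 0, swap → [-20, -2, 16, 20, 13]
insert -10:
  append -10 at index 5 → [-20, -2, 16, 20, 13, -10]
  -10 < parent 16 at index 2, swap → [-20, -2, -10, 20, 13, 16]
insert 10:
  append 10 at index 6 → [-20, -2, -10, 20, 13, 16, 10] (no swap needed)
extract-min → returns -20:
  remove root -20; move last element 10 to root → [10, -2, -10, 20, 13, 16]
  10 vs smaller child -10 at index 2, swap → [-10, -2, 10, 20, 13, 16]
extract-min → returns -10:
  remove root -10; move last element 16 to root → [16, -2, 10, 20, 13]
  16 vs smaller child -2 at index 1, swap → [-2, 16, 10, 20, 13]
  16 vs smaller child 13 at index 4, swap → [-2, 13, 10, 20, 16]

[-2, 13, 10, 20, 16]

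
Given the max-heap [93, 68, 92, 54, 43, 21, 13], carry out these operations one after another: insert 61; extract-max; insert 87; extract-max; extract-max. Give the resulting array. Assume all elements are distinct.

[68, 61, 54, 13, 43, 21]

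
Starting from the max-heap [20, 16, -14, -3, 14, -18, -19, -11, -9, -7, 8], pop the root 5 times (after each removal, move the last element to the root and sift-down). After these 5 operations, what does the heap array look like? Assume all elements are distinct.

extract-max #1 returns 20:
  remove root 20; move last element 8 to root → [8, 16, -14, -3, 14, -18, -19, -11, -9, -7]
  8 vs larger child 16 at index 1, swap → [16, 8, -14, -3, 14, -18, -19, -11, -9, -7]
  8 vs larger child 14 at index 4, swap → [16, 14, -14, -3, 8, -18, -19, -11, -9, -7]
extract-max #2 returns 16:
  remove root 16; move last element -7 to root → [-7, 14, -14, -3, 8, -18, -19, -11, -9]
  -7 vs larger child 14 at index 1, swap → [14, -7, -14, -3, 8, -18, -19, -11, -9]
  -7 vs larger child 8 at index 4, swap → [14, 8, -14, -3, -7, -18, -19, -11, -9]
extract-max #3 returns 14:
  remove root 14; move last element -9 to root → [-9, 8, -14, -3, -7, -18, -19, -11]
  -9 vs larger child 8 at index 1, swap → [8, -9, -14, -3, -7, -18, -19, -11]
  -9 vs larger child -3 at index 3, swap → [8, -3, -14, -9, -7, -18, -19, -11]
extract-max #4 returns 8:
  remove root 8; move last element -11 to root → [-11, -3, -14, -9, -7, -18, -19]
  -11 vs larger child -3 at index 1, swap → [-3, -11, -14, -9, -7, -18, -19]
  -11 vs larger child -7 at index 4, swap → [-3, -7, -14, -9, -11, -18, -19]
extract-max #5 returns -3:
  remove root -3; move last element -19 to root → [-19, -7, -14, -9, -11, -18]
  -19 vs larger child -7 at index 1, swap → [-7, -19, -14, -9, -11, -18]
  -19 vs larger child -9 at index 3, swap → [-7, -9, -14, -19, -11, -18]

[-7, -9, -14, -19, -11, -18]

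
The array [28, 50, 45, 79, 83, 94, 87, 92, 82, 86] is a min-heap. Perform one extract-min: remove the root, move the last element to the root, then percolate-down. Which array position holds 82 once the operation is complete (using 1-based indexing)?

9

remove root 28; move last element 86 to root → [86, 50, 45, 79, 83, 94, 87, 92, 82]
86 vs smaller child 45 at index 3, swap → [45, 50, 86, 79, 83, 94, 87, 92, 82]
resulting array: [45, 50, 86, 79, 83, 94, 87, 92, 82]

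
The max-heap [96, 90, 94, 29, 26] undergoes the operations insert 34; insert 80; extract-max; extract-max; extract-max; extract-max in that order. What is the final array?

insert 34:
  append 34 at index 5 → [96, 90, 94, 29, 26, 34] (no swap needed)
insert 80:
  append 80 at index 6 → [96, 90, 94, 29, 26, 34, 80] (no swap needed)
extract-max → returns 96:
  remove root 96; move last element 80 to root → [80, 90, 94, 29, 26, 34]
  80 vs larger child 94 at index 2, swap → [94, 90, 80, 29, 26, 34]
extract-max → returns 94:
  remove root 94; move last element 34 to root → [34, 90, 80, 29, 26]
  34 vs larger child 90 at index 1, swap → [90, 34, 80, 29, 26]
extract-max → returns 90:
  remove root 90; move last element 26 to root → [26, 34, 80, 29]
  26 vs larger child 80 at index 2, swap → [80, 34, 26, 29]
extract-max → returns 80:
  remove root 80; move last element 29 to root → [29, 34, 26]
  29 vs larger child 34 at index 1, swap → [34, 29, 26]

[34, 29, 26]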